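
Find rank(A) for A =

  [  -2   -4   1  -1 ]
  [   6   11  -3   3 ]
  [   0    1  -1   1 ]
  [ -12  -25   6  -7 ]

rank = 4

ρ1 -> -1/2·ρ1
  [   1    2  -1/2  1/2 ]
  [   6   11    -3    3 ]
  [   0    1    -1    1 ]
  [ -12  -25     6   -7 ]
ρ2 -> ρ2 − 6·ρ1
  [   1    2  -1/2  1/2 ]
  [   0   -1     0    0 ]
  [   0    1    -1    1 ]
  [ -12  -25     6   -7 ]
ρ4 -> ρ4 + 12·ρ1
  [ 1   2  -1/2  1/2 ]
  [ 0  -1     0    0 ]
  [ 0   1    -1    1 ]
  [ 0  -1     0   -1 ]
ρ2 -> -1·ρ2
  [ 1   2  -1/2  1/2 ]
  [ 0   1     0    0 ]
  [ 0   1    -1    1 ]
  [ 0  -1     0   -1 ]
ρ3 -> ρ3 − ρ2
  [ 1   2  -1/2  1/2 ]
  [ 0   1     0    0 ]
  [ 0   0    -1    1 ]
  [ 0  -1     0   -1 ]
ρ4 -> ρ4 + ρ2
  [ 1  2  -1/2  1/2 ]
  [ 0  1     0    0 ]
  [ 0  0    -1    1 ]
  [ 0  0     0   -1 ]
ρ3 -> -1·ρ3
  [ 1  2  -1/2  1/2 ]
  [ 0  1     0    0 ]
  [ 0  0     1   -1 ]
  [ 0  0     0   -1 ]
ρ4 -> -1·ρ4
  [ 1  2  -1/2  1/2 ]
  [ 0  1     0    0 ]
  [ 0  0     1   -1 ]
  [ 0  0     0    1 ]
ρ3 -> ρ3 + ρ4
  [ 1  2  -1/2  1/2 ]
  [ 0  1     0    0 ]
  [ 0  0     1    0 ]
  [ 0  0     0    1 ]
ρ1 -> ρ1 − 1/2·ρ4
  [ 1  2  -1/2  0 ]
  [ 0  1     0  0 ]
  [ 0  0     1  0 ]
  [ 0  0     0  1 ]
ρ1 -> ρ1 + 1/2·ρ3
  [ 1  2  0  0 ]
  [ 0  1  0  0 ]
  [ 0  0  1  0 ]
  [ 0  0  0  1 ]
ρ1 -> ρ1 − 2·ρ2
  [ 1  0  0  0 ]
  [ 0  1  0  0 ]
  [ 0  0  1  0 ]
  [ 0  0  0  1 ]
The reduced form has 4 nonzero rows.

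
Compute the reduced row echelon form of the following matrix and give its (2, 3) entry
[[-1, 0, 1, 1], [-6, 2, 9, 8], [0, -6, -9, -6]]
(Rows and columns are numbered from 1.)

Multiply R1 by -1.
  [  1   0  -1  -1 ]
  [ -6   2   9   8 ]
  [  0  -6  -9  -6 ]
Add 6 times R1 to R2.
  [ 1   0  -1  -1 ]
  [ 0   2   3   2 ]
  [ 0  -6  -9  -6 ]
Multiply R2 by 1/2.
  [ 1   0   -1  -1 ]
  [ 0   1  3/2   1 ]
  [ 0  -6   -9  -6 ]
Add 6 times R2 to R3.
  [ 1  0   -1  -1 ]
  [ 0  1  3/2   1 ]
  [ 0  0    0   0 ]

3/2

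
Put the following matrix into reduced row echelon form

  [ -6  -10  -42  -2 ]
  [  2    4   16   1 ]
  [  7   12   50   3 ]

r1 -> -1/6·r1
  [ 1  5/3   7  1/3 ]
  [ 2    4  16    1 ]
  [ 7   12  50    3 ]
r2 -> r2 − 2·r1
  [ 1  5/3   7  1/3 ]
  [ 0  2/3   2  1/3 ]
  [ 7   12  50    3 ]
r3 -> r3 − 7·r1
  [ 1  5/3  7  1/3 ]
  [ 0  2/3  2  1/3 ]
  [ 0  1/3  1  2/3 ]
r2 -> 3/2·r2
  [ 1  5/3  7  1/3 ]
  [ 0    1  3  1/2 ]
  [ 0  1/3  1  2/3 ]
r3 -> r3 − 1/3·r2
  [ 1  5/3  7  1/3 ]
  [ 0    1  3  1/2 ]
  [ 0    0  0  1/2 ]
r3 -> 2·r3
  [ 1  5/3  7  1/3 ]
  [ 0    1  3  1/2 ]
  [ 0    0  0    1 ]
r2 -> r2 − 1/2·r3
  [ 1  5/3  7  1/3 ]
  [ 0    1  3    0 ]
  [ 0    0  0    1 ]
r1 -> r1 − 1/3·r3
  [ 1  5/3  7  0 ]
  [ 0    1  3  0 ]
  [ 0    0  0  1 ]
r1 -> r1 − 5/3·r2
  [ 1  0  2  0 ]
  [ 0  1  3  0 ]
  [ 0  0  0  1 ]

[[1, 0, 2, 0], [0, 1, 3, 0], [0, 0, 0, 1]]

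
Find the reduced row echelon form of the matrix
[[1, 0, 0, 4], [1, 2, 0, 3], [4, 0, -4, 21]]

Subtract R1 from R2.
  [ 1  0   0   4 ]
  [ 0  2   0  -1 ]
  [ 4  0  -4  21 ]
Subtract 4 times R1 from R3.
  [ 1  0   0   4 ]
  [ 0  2   0  -1 ]
  [ 0  0  -4   5 ]
Multiply R2 by 1/2.
  [ 1  0   0     4 ]
  [ 0  1   0  -1/2 ]
  [ 0  0  -4     5 ]
Multiply R3 by -1/4.
  [ 1  0  0     4 ]
  [ 0  1  0  -1/2 ]
  [ 0  0  1  -5/4 ]

[[1, 0, 0, 4], [0, 1, 0, -1/2], [0, 0, 1, -5/4]]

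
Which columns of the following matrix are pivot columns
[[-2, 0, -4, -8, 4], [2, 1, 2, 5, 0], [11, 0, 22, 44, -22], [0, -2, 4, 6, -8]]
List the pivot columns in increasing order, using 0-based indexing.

ρ1 ← -1/2·ρ1
ρ2 ← ρ2 − 2·ρ1
ρ3 ← ρ3 − 11·ρ1
ρ4 ← ρ4 + 2·ρ2
Pivot columns are the columns containing a leading 1.

0, 1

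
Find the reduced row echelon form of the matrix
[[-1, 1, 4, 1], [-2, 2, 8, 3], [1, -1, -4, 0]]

R1 -> -1·R1
  [  1  -1  -4  -1 ]
  [ -2   2   8   3 ]
  [  1  -1  -4   0 ]
R2 -> R2 + 2·R1
  [ 1  -1  -4  -1 ]
  [ 0   0   0   1 ]
  [ 1  -1  -4   0 ]
R3 -> R3 − R1
  [ 1  -1  -4  -1 ]
  [ 0   0   0   1 ]
  [ 0   0   0   1 ]
R3 -> R3 − R2
  [ 1  -1  -4  -1 ]
  [ 0   0   0   1 ]
  [ 0   0   0   0 ]
R1 -> R1 + R2
  [ 1  -1  -4  0 ]
  [ 0   0   0  1 ]
  [ 0   0   0  0 ]

[[1, -1, -4, 0], [0, 0, 0, 1], [0, 0, 0, 0]]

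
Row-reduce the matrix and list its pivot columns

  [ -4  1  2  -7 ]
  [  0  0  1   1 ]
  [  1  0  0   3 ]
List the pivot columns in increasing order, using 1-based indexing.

1, 2, 3

Multiply ρ1 by -1/4.
  [ 1  -1/4  -1/2  7/4 ]
  [ 0     0     1    1 ]
  [ 1     0     0    3 ]
Subtract ρ1 from ρ3.
  [ 1  -1/4  -1/2  7/4 ]
  [ 0     0     1    1 ]
  [ 0   1/4   1/2  5/4 ]
Swap ρ2 and ρ3.
  [ 1  -1/4  -1/2  7/4 ]
  [ 0   1/4   1/2  5/4 ]
  [ 0     0     1    1 ]
Multiply ρ2 by 4.
  [ 1  -1/4  -1/2  7/4 ]
  [ 0     1     2    5 ]
  [ 0     0     1    1 ]
Subtract 2 times ρ3 from ρ2.
  [ 1  -1/4  -1/2  7/4 ]
  [ 0     1     0    3 ]
  [ 0     0     1    1 ]
Add 1/2 times ρ3 to ρ1.
  [ 1  -1/4  0  9/4 ]
  [ 0     1  0    3 ]
  [ 0     0  1    1 ]
Add 1/4 times ρ2 to ρ1.
  [ 1  0  0  3 ]
  [ 0  1  0  3 ]
  [ 0  0  1  1 ]
Pivot columns are the columns containing a leading 1.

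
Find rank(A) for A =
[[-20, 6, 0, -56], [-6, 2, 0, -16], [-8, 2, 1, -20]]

rank = 3

Multiply ρ1 by -1/20.
  [  1  -3/10  0  14/5 ]
  [ -6      2  0   -16 ]
  [ -8      2  1   -20 ]
Add 6 times ρ1 to ρ2.
  [  1  -3/10  0  14/5 ]
  [  0    1/5  0   4/5 ]
  [ -8      2  1   -20 ]
Add 8 times ρ1 to ρ3.
  [ 1  -3/10  0  14/5 ]
  [ 0    1/5  0   4/5 ]
  [ 0   -2/5  1  12/5 ]
Multiply ρ2 by 5.
  [ 1  -3/10  0  14/5 ]
  [ 0      1  0     4 ]
  [ 0   -2/5  1  12/5 ]
Add 2/5 times ρ2 to ρ3.
  [ 1  -3/10  0  14/5 ]
  [ 0      1  0     4 ]
  [ 0      0  1     4 ]
Add 3/10 times ρ2 to ρ1.
  [ 1  0  0  4 ]
  [ 0  1  0  4 ]
  [ 0  0  1  4 ]
The reduced form has 3 nonzero rows.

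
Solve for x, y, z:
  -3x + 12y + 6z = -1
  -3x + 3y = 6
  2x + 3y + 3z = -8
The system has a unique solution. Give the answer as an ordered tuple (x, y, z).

Form the augmented matrix and row-reduce:
  [ -3  12  6  |  -1 ]
  [ -3   3  0  |   6 ]
  [  2   3  3  |  -8 ]
R1 ← -1/3·R1
  [  1  -4  -2  |  1/3 ]
  [ -3   3   0  |    6 ]
  [  2   3   3  |   -8 ]
R2 ← R2 + 3·R1
  [ 1  -4  -2  |  1/3 ]
  [ 0  -9  -6  |    7 ]
  [ 2   3   3  |   -8 ]
R3 ← R3 − 2·R1
  [ 1  -4  -2  |    1/3 ]
  [ 0  -9  -6  |      7 ]
  [ 0  11   7  |  -26/3 ]
R2 ← -1/9·R2
  [ 1  -4   -2  |    1/3 ]
  [ 0   1  2/3  |   -7/9 ]
  [ 0  11    7  |  -26/3 ]
R3 ← R3 − 11·R2
  [ 1  -4    -2  |   1/3 ]
  [ 0   1   2/3  |  -7/9 ]
  [ 0   0  -1/3  |  -1/9 ]
R3 ← -3·R3
  [ 1  -4   -2  |   1/3 ]
  [ 0   1  2/3  |  -7/9 ]
  [ 0   0    1  |   1/3 ]
R2 ← R2 − 2/3·R3
  [ 1  -4  -2  |  1/3 ]
  [ 0   1   0  |   -1 ]
  [ 0   0   1  |  1/3 ]
R1 ← R1 + 2·R3
  [ 1  -4  0  |    1 ]
  [ 0   1  0  |   -1 ]
  [ 0   0  1  |  1/3 ]
R1 ← R1 + 4·R2
  [ 1  0  0  |   -3 ]
  [ 0  1  0  |   -1 ]
  [ 0  0  1  |  1/3 ]
Reading off the last column: x = -3, y = -1, z = 1/3.

(-3, -1, 1/3)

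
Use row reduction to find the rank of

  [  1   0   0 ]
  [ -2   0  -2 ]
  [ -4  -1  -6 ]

R2 → R2 + 2·R1
  [  1   0   0 ]
  [  0   0  -2 ]
  [ -4  -1  -6 ]
R3 → R3 + 4·R1
  [ 1   0   0 ]
  [ 0   0  -2 ]
  [ 0  -1  -6 ]
R2 <-> R3
  [ 1   0   0 ]
  [ 0  -1  -6 ]
  [ 0   0  -2 ]
R2 → -1·R2
  [ 1  0   0 ]
  [ 0  1   6 ]
  [ 0  0  -2 ]
R3 → -1/2·R3
  [ 1  0  0 ]
  [ 0  1  6 ]
  [ 0  0  1 ]
R2 → R2 − 6·R3
  [ 1  0  0 ]
  [ 0  1  0 ]
  [ 0  0  1 ]
The reduced form has 3 nonzero rows.

rank = 3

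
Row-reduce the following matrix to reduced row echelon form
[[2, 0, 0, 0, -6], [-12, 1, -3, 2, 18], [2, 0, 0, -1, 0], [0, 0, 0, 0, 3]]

[[1, 0, 0, 0, 0], [0, 1, -3, 0, 0], [0, 0, 0, 1, 0], [0, 0, 0, 0, 1]]

Multiply ρ1 by 1/2.
  [   1  0   0   0  -3 ]
  [ -12  1  -3   2  18 ]
  [   2  0   0  -1   0 ]
  [   0  0   0   0   3 ]
Add 12 times ρ1 to ρ2.
  [ 1  0   0   0   -3 ]
  [ 0  1  -3   2  -18 ]
  [ 2  0   0  -1    0 ]
  [ 0  0   0   0    3 ]
Subtract 2 times ρ1 from ρ3.
  [ 1  0   0   0   -3 ]
  [ 0  1  -3   2  -18 ]
  [ 0  0   0  -1    6 ]
  [ 0  0   0   0    3 ]
Multiply ρ3 by -1.
  [ 1  0   0  0   -3 ]
  [ 0  1  -3  2  -18 ]
  [ 0  0   0  1   -6 ]
  [ 0  0   0  0    3 ]
Multiply ρ4 by 1/3.
  [ 1  0   0  0   -3 ]
  [ 0  1  -3  2  -18 ]
  [ 0  0   0  1   -6 ]
  [ 0  0   0  0    1 ]
Add 6 times ρ4 to ρ3.
  [ 1  0   0  0   -3 ]
  [ 0  1  -3  2  -18 ]
  [ 0  0   0  1    0 ]
  [ 0  0   0  0    1 ]
Add 18 times ρ4 to ρ2.
  [ 1  0   0  0  -3 ]
  [ 0  1  -3  2   0 ]
  [ 0  0   0  1   0 ]
  [ 0  0   0  0   1 ]
Add 3 times ρ4 to ρ1.
  [ 1  0   0  0  0 ]
  [ 0  1  -3  2  0 ]
  [ 0  0   0  1  0 ]
  [ 0  0   0  0  1 ]
Subtract 2 times ρ3 from ρ2.
  [ 1  0   0  0  0 ]
  [ 0  1  -3  0  0 ]
  [ 0  0   0  1  0 ]
  [ 0  0   0  0  1 ]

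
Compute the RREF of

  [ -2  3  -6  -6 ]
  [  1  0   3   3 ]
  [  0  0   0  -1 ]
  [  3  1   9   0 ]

[[1, 0, 3, 0], [0, 1, 0, 0], [0, 0, 0, 1], [0, 0, 0, 0]]

Multiply ρ1 by -1/2.
  [ 1  -3/2  3   3 ]
  [ 1     0  3   3 ]
  [ 0     0  0  -1 ]
  [ 3     1  9   0 ]
Subtract ρ1 from ρ2.
  [ 1  -3/2  3   3 ]
  [ 0   3/2  0   0 ]
  [ 0     0  0  -1 ]
  [ 3     1  9   0 ]
Subtract 3 times ρ1 from ρ4.
  [ 1  -3/2  3   3 ]
  [ 0   3/2  0   0 ]
  [ 0     0  0  -1 ]
  [ 0  11/2  0  -9 ]
Multiply ρ2 by 2/3.
  [ 1  -3/2  3   3 ]
  [ 0     1  0   0 ]
  [ 0     0  0  -1 ]
  [ 0  11/2  0  -9 ]
Subtract 11/2 times ρ2 from ρ4.
  [ 1  -3/2  3   3 ]
  [ 0     1  0   0 ]
  [ 0     0  0  -1 ]
  [ 0     0  0  -9 ]
Multiply ρ3 by -1.
  [ 1  -3/2  3   3 ]
  [ 0     1  0   0 ]
  [ 0     0  0   1 ]
  [ 0     0  0  -9 ]
Add 9 times ρ3 to ρ4.
  [ 1  -3/2  3  3 ]
  [ 0     1  0  0 ]
  [ 0     0  0  1 ]
  [ 0     0  0  0 ]
Subtract 3 times ρ3 from ρ1.
  [ 1  -3/2  3  0 ]
  [ 0     1  0  0 ]
  [ 0     0  0  1 ]
  [ 0     0  0  0 ]
Add 3/2 times ρ2 to ρ1.
  [ 1  0  3  0 ]
  [ 0  1  0  0 ]
  [ 0  0  0  1 ]
  [ 0  0  0  0 ]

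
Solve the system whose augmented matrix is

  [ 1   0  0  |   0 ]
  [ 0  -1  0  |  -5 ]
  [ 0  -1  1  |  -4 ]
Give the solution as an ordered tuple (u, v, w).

(0, 5, 1)

Multiply R2 by -1.
  [ 1   0  0  |   0 ]
  [ 0   1  0  |   5 ]
  [ 0  -1  1  |  -4 ]
Add R2 to R3.
  [ 1  0  0  |  0 ]
  [ 0  1  0  |  5 ]
  [ 0  0  1  |  1 ]
Reading off the last column: u = 0, v = 5, w = 1.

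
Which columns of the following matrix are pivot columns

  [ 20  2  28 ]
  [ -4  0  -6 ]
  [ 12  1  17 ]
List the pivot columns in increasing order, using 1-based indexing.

Multiply ρ1 by 1/20.
  [  1  1/10  7/5 ]
  [ -4     0   -6 ]
  [ 12     1   17 ]
Add 4 times ρ1 to ρ2.
  [  1  1/10   7/5 ]
  [  0   2/5  -2/5 ]
  [ 12     1    17 ]
Subtract 12 times ρ1 from ρ3.
  [ 1  1/10   7/5 ]
  [ 0   2/5  -2/5 ]
  [ 0  -1/5   1/5 ]
Multiply ρ2 by 5/2.
  [ 1  1/10  7/5 ]
  [ 0     1   -1 ]
  [ 0  -1/5  1/5 ]
Add 1/5 times ρ2 to ρ3.
  [ 1  1/10  7/5 ]
  [ 0     1   -1 ]
  [ 0     0    0 ]
Subtract 1/10 times ρ2 from ρ1.
  [ 1  0  3/2 ]
  [ 0  1   -1 ]
  [ 0  0    0 ]
Pivot columns are the columns containing a leading 1.

1, 2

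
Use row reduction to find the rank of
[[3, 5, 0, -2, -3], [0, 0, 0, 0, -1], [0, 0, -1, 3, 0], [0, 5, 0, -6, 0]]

ρ1 ← 1/3·ρ1
  [ 1  5/3   0  -2/3  -1 ]
  [ 0    0   0     0  -1 ]
  [ 0    0  -1     3   0 ]
  [ 0    5   0    -6   0 ]
ρ2 ↔ ρ4
  [ 1  5/3   0  -2/3  -1 ]
  [ 0    5   0    -6   0 ]
  [ 0    0  -1     3   0 ]
  [ 0    0   0     0  -1 ]
ρ2 ← 1/5·ρ2
  [ 1  5/3   0  -2/3  -1 ]
  [ 0    1   0  -6/5   0 ]
  [ 0    0  -1     3   0 ]
  [ 0    0   0     0  -1 ]
ρ3 ← -1·ρ3
  [ 1  5/3  0  -2/3  -1 ]
  [ 0    1  0  -6/5   0 ]
  [ 0    0  1    -3   0 ]
  [ 0    0  0     0  -1 ]
ρ4 ← -1·ρ4
  [ 1  5/3  0  -2/3  -1 ]
  [ 0    1  0  -6/5   0 ]
  [ 0    0  1    -3   0 ]
  [ 0    0  0     0   1 ]
ρ1 ← ρ1 + ρ4
  [ 1  5/3  0  -2/3  0 ]
  [ 0    1  0  -6/5  0 ]
  [ 0    0  1    -3  0 ]
  [ 0    0  0     0  1 ]
ρ1 ← ρ1 − 5/3·ρ2
  [ 1  0  0   4/3  0 ]
  [ 0  1  0  -6/5  0 ]
  [ 0  0  1    -3  0 ]
  [ 0  0  0     0  1 ]
The reduced form has 4 nonzero rows.

rank = 4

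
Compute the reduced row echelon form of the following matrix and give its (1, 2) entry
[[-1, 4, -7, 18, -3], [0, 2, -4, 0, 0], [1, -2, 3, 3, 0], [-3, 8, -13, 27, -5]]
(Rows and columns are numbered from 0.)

-2

R1 → -1·R1
R3 → R3 − R1
R4 → R4 + 3·R1
R2 → 1/2·R2
R3 → R3 − 2·R2
R4 → R4 + 4·R2
R3 → 1/21·R3
R4 → R4 + 27·R3
R4 → 7·R4
R3 → R3 + 1/7·R4
R1 → R1 − 3·R4
R1 → R1 + 18·R3
R1 → R1 + 4·R2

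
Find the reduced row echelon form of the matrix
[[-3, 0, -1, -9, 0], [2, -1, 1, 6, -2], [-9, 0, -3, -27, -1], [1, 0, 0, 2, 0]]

ρ1 := -1/3·ρ1
ρ2 := ρ2 − 2·ρ1
ρ3 := ρ3 + 9·ρ1
ρ4 := ρ4 − ρ1
ρ2 := -1·ρ2
ρ3 ↔ ρ4
ρ3 := -3·ρ3
ρ4 := -1·ρ4
ρ2 := ρ2 − 2·ρ4
ρ2 := ρ2 + 1/3·ρ3
ρ1 := ρ1 − 1/3·ρ3

[[1, 0, 0, 2, 0], [0, 1, 0, 1, 0], [0, 0, 1, 3, 0], [0, 0, 0, 0, 1]]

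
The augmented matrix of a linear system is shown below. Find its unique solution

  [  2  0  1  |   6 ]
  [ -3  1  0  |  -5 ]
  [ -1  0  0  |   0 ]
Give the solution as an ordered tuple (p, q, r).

(0, -5, 6)

ρ1 → 1/2·ρ1
ρ2 → ρ2 + 3·ρ1
ρ3 → ρ3 + ρ1
ρ3 → 2·ρ3
ρ2 → ρ2 − 3/2·ρ3
ρ1 → ρ1 − 1/2·ρ3
Reading off the last column: p = 0, q = -5, r = 6.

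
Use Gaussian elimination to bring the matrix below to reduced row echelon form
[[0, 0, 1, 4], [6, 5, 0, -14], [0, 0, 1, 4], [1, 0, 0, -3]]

ρ1 <-> ρ2
  [ 6  5  0  -14 ]
  [ 0  0  1    4 ]
  [ 0  0  1    4 ]
  [ 1  0  0   -3 ]
ρ1 := 1/6·ρ1
  [ 1  5/6  0  -7/3 ]
  [ 0    0  1     4 ]
  [ 0    0  1     4 ]
  [ 1    0  0    -3 ]
ρ4 := ρ4 − ρ1
  [ 1   5/6  0  -7/3 ]
  [ 0     0  1     4 ]
  [ 0     0  1     4 ]
  [ 0  -5/6  0  -2/3 ]
ρ2 <-> ρ4
  [ 1   5/6  0  -7/3 ]
  [ 0  -5/6  0  -2/3 ]
  [ 0     0  1     4 ]
  [ 0     0  1     4 ]
ρ2 := -6/5·ρ2
  [ 1  5/6  0  -7/3 ]
  [ 0    1  0   4/5 ]
  [ 0    0  1     4 ]
  [ 0    0  1     4 ]
ρ4 := ρ4 − ρ3
  [ 1  5/6  0  -7/3 ]
  [ 0    1  0   4/5 ]
  [ 0    0  1     4 ]
  [ 0    0  0     0 ]
ρ1 := ρ1 − 5/6·ρ2
  [ 1  0  0   -3 ]
  [ 0  1  0  4/5 ]
  [ 0  0  1    4 ]
  [ 0  0  0    0 ]

[[1, 0, 0, -3], [0, 1, 0, 4/5], [0, 0, 1, 4], [0, 0, 0, 0]]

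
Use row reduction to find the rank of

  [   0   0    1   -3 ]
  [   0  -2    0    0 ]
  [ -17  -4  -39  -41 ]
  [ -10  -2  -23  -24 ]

ρ1 ↔ ρ3
ρ1 ← -1/17·ρ1
ρ4 ← ρ4 + 10·ρ1
ρ2 ← -1/2·ρ2
ρ4 ← ρ4 − 6/17·ρ2
ρ4 ← ρ4 + 1/17·ρ3
ρ4 ← -17·ρ4
ρ3 ← ρ3 + 3·ρ4
ρ1 ← ρ1 − 41/17·ρ4
ρ1 ← ρ1 − 39/17·ρ3
ρ1 ← ρ1 − 4/17·ρ2
The reduced form has 4 nonzero rows.

rank = 4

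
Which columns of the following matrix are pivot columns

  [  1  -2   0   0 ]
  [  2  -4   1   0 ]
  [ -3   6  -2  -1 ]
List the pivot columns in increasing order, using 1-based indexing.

1, 3, 4

Subtract 2 times R1 from R2.
  [  1  -2   0   0 ]
  [  0   0   1   0 ]
  [ -3   6  -2  -1 ]
Add 3 times R1 to R3.
  [ 1  -2   0   0 ]
  [ 0   0   1   0 ]
  [ 0   0  -2  -1 ]
Add 2 times R2 to R3.
  [ 1  -2  0   0 ]
  [ 0   0  1   0 ]
  [ 0   0  0  -1 ]
Multiply R3 by -1.
  [ 1  -2  0  0 ]
  [ 0   0  1  0 ]
  [ 0   0  0  1 ]
Pivot columns are the columns containing a leading 1.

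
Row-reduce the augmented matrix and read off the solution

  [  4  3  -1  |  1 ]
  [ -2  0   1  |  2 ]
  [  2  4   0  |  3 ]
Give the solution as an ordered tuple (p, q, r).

Multiply r1 by 1/4.
  [  1  3/4  -1/4  |  1/4 ]
  [ -2    0     1  |    2 ]
  [  2    4     0  |    3 ]
Add 2 times r1 to r2.
  [ 1  3/4  -1/4  |  1/4 ]
  [ 0  3/2   1/2  |  5/2 ]
  [ 2    4     0  |    3 ]
Subtract 2 times r1 from r3.
  [ 1  3/4  -1/4  |  1/4 ]
  [ 0  3/2   1/2  |  5/2 ]
  [ 0  5/2   1/2  |  5/2 ]
Multiply r2 by 2/3.
  [ 1  3/4  -1/4  |  1/4 ]
  [ 0    1   1/3  |  5/3 ]
  [ 0  5/2   1/2  |  5/2 ]
Subtract 5/2 times r2 from r3.
  [ 1  3/4  -1/4  |   1/4 ]
  [ 0    1   1/3  |   5/3 ]
  [ 0    0  -1/3  |  -5/3 ]
Multiply r3 by -3.
  [ 1  3/4  -1/4  |  1/4 ]
  [ 0    1   1/3  |  5/3 ]
  [ 0    0     1  |    5 ]
Subtract 1/3 times r3 from r2.
  [ 1  3/4  -1/4  |  1/4 ]
  [ 0    1     0  |    0 ]
  [ 0    0     1  |    5 ]
Add 1/4 times r3 to r1.
  [ 1  3/4  0  |  3/2 ]
  [ 0    1  0  |    0 ]
  [ 0    0  1  |    5 ]
Subtract 3/4 times r2 from r1.
  [ 1  0  0  |  3/2 ]
  [ 0  1  0  |    0 ]
  [ 0  0  1  |    5 ]
Reading off the last column: p = 3/2, q = 0, r = 5.

(3/2, 0, 5)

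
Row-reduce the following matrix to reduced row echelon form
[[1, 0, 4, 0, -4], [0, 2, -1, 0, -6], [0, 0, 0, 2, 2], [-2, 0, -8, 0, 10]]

R4 → R4 + 2·R1
  [ 1  0   4  0  -4 ]
  [ 0  2  -1  0  -6 ]
  [ 0  0   0  2   2 ]
  [ 0  0   0  0   2 ]
R2 → 1/2·R2
  [ 1  0     4  0  -4 ]
  [ 0  1  -1/2  0  -3 ]
  [ 0  0     0  2   2 ]
  [ 0  0     0  0   2 ]
R3 → 1/2·R3
  [ 1  0     4  0  -4 ]
  [ 0  1  -1/2  0  -3 ]
  [ 0  0     0  1   1 ]
  [ 0  0     0  0   2 ]
R4 → 1/2·R4
  [ 1  0     4  0  -4 ]
  [ 0  1  -1/2  0  -3 ]
  [ 0  0     0  1   1 ]
  [ 0  0     0  0   1 ]
R3 → R3 − R4
  [ 1  0     4  0  -4 ]
  [ 0  1  -1/2  0  -3 ]
  [ 0  0     0  1   0 ]
  [ 0  0     0  0   1 ]
R2 → R2 + 3·R4
  [ 1  0     4  0  -4 ]
  [ 0  1  -1/2  0   0 ]
  [ 0  0     0  1   0 ]
  [ 0  0     0  0   1 ]
R1 → R1 + 4·R4
  [ 1  0     4  0  0 ]
  [ 0  1  -1/2  0  0 ]
  [ 0  0     0  1  0 ]
  [ 0  0     0  0  1 ]

[[1, 0, 4, 0, 0], [0, 1, -1/2, 0, 0], [0, 0, 0, 1, 0], [0, 0, 0, 0, 1]]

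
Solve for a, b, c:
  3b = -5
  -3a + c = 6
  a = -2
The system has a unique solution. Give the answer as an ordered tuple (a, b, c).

Form the augmented matrix and row-reduce:
  [  0  3  0  |  -5 ]
  [ -3  0  1  |   6 ]
  [  1  0  0  |  -2 ]
R1 <-> R2
R1 ← -1/3·R1
R3 ← R3 − R1
R2 ← 1/3·R2
R3 ← 3·R3
R1 ← R1 + 1/3·R3
Reading off the last column: a = -2, b = -5/3, c = 0.

(-2, -5/3, 0)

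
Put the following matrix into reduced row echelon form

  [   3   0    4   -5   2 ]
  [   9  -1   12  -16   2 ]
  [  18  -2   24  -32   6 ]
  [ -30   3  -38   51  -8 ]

[[1, 0, 0, -1/3, 0], [0, 1, 0, 1, 0], [0, 0, 1, -1, 0], [0, 0, 0, 0, 1]]

R1 := 1/3·R1
  [   1   0  4/3  -5/3  2/3 ]
  [   9  -1   12   -16    2 ]
  [  18  -2   24   -32    6 ]
  [ -30   3  -38    51   -8 ]
R2 := R2 − 9·R1
  [   1   0  4/3  -5/3  2/3 ]
  [   0  -1    0    -1   -4 ]
  [  18  -2   24   -32    6 ]
  [ -30   3  -38    51   -8 ]
R3 := R3 − 18·R1
  [   1   0  4/3  -5/3  2/3 ]
  [   0  -1    0    -1   -4 ]
  [   0  -2    0    -2   -6 ]
  [ -30   3  -38    51   -8 ]
R4 := R4 + 30·R1
  [ 1   0  4/3  -5/3  2/3 ]
  [ 0  -1    0    -1   -4 ]
  [ 0  -2    0    -2   -6 ]
  [ 0   3    2     1   12 ]
R2 := -1·R2
  [ 1   0  4/3  -5/3  2/3 ]
  [ 0   1    0     1    4 ]
  [ 0  -2    0    -2   -6 ]
  [ 0   3    2     1   12 ]
R3 := R3 + 2·R2
  [ 1  0  4/3  -5/3  2/3 ]
  [ 0  1    0     1    4 ]
  [ 0  0    0     0    2 ]
  [ 0  3    2     1   12 ]
R4 := R4 − 3·R2
  [ 1  0  4/3  -5/3  2/3 ]
  [ 0  1    0     1    4 ]
  [ 0  0    0     0    2 ]
  [ 0  0    2    -2    0 ]
R3 <-> R4
  [ 1  0  4/3  -5/3  2/3 ]
  [ 0  1    0     1    4 ]
  [ 0  0    2    -2    0 ]
  [ 0  0    0     0    2 ]
R3 := 1/2·R3
  [ 1  0  4/3  -5/3  2/3 ]
  [ 0  1    0     1    4 ]
  [ 0  0    1    -1    0 ]
  [ 0  0    0     0    2 ]
R4 := 1/2·R4
  [ 1  0  4/3  -5/3  2/3 ]
  [ 0  1    0     1    4 ]
  [ 0  0    1    -1    0 ]
  [ 0  0    0     0    1 ]
R2 := R2 − 4·R4
  [ 1  0  4/3  -5/3  2/3 ]
  [ 0  1    0     1    0 ]
  [ 0  0    1    -1    0 ]
  [ 0  0    0     0    1 ]
R1 := R1 − 2/3·R4
  [ 1  0  4/3  -5/3  0 ]
  [ 0  1    0     1  0 ]
  [ 0  0    1    -1  0 ]
  [ 0  0    0     0  1 ]
R1 := R1 − 4/3·R3
  [ 1  0  0  -1/3  0 ]
  [ 0  1  0     1  0 ]
  [ 0  0  1    -1  0 ]
  [ 0  0  0     0  1 ]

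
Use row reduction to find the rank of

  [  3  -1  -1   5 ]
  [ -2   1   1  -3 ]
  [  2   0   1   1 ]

rank = 3

R1 := 1/3·R1
R2 := R2 + 2·R1
R3 := R3 − 2·R1
R2 := 3·R2
R3 := R3 − 2/3·R2
R2 := R2 − R3
R1 := R1 + 1/3·R3
R1 := R1 + 1/3·R2
The reduced form has 3 nonzero rows.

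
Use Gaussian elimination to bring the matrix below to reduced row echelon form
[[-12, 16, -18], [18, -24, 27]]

R1 -> -1/12·R1
  [  1  -4/3  3/2 ]
  [ 18   -24   27 ]
R2 -> R2 − 18·R1
  [ 1  -4/3  3/2 ]
  [ 0     0    0 ]

[[1, -4/3, 3/2], [0, 0, 0]]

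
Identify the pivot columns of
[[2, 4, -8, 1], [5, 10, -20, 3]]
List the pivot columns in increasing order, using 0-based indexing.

R1 ← 1/2·R1
  [ 1   2   -4  1/2 ]
  [ 5  10  -20    3 ]
R2 ← R2 − 5·R1
  [ 1  2  -4  1/2 ]
  [ 0  0   0  1/2 ]
R2 ← 2·R2
  [ 1  2  -4  1/2 ]
  [ 0  0   0    1 ]
R1 ← R1 − 1/2·R2
  [ 1  2  -4  0 ]
  [ 0  0   0  1 ]
Pivot columns are the columns containing a leading 1.

0, 3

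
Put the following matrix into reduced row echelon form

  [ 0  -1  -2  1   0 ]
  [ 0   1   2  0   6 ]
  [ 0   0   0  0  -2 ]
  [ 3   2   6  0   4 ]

[[1, 0, 2/3, 0, 0], [0, 1, 2, 0, 0], [0, 0, 0, 1, 0], [0, 0, 0, 0, 1]]

r1 <-> r4
  [ 3   2   6  0   4 ]
  [ 0   1   2  0   6 ]
  [ 0   0   0  0  -2 ]
  [ 0  -1  -2  1   0 ]
r1 → 1/3·r1
  [ 1  2/3   2  0  4/3 ]
  [ 0    1   2  0    6 ]
  [ 0    0   0  0   -2 ]
  [ 0   -1  -2  1    0 ]
r4 → r4 + r2
  [ 1  2/3  2  0  4/3 ]
  [ 0    1  2  0    6 ]
  [ 0    0  0  0   -2 ]
  [ 0    0  0  1    6 ]
r3 <-> r4
  [ 1  2/3  2  0  4/3 ]
  [ 0    1  2  0    6 ]
  [ 0    0  0  1    6 ]
  [ 0    0  0  0   -2 ]
r4 → -1/2·r4
  [ 1  2/3  2  0  4/3 ]
  [ 0    1  2  0    6 ]
  [ 0    0  0  1    6 ]
  [ 0    0  0  0    1 ]
r3 → r3 − 6·r4
  [ 1  2/3  2  0  4/3 ]
  [ 0    1  2  0    6 ]
  [ 0    0  0  1    0 ]
  [ 0    0  0  0    1 ]
r2 → r2 − 6·r4
  [ 1  2/3  2  0  4/3 ]
  [ 0    1  2  0    0 ]
  [ 0    0  0  1    0 ]
  [ 0    0  0  0    1 ]
r1 → r1 − 4/3·r4
  [ 1  2/3  2  0  0 ]
  [ 0    1  2  0  0 ]
  [ 0    0  0  1  0 ]
  [ 0    0  0  0  1 ]
r1 → r1 − 2/3·r2
  [ 1  0  2/3  0  0 ]
  [ 0  1    2  0  0 ]
  [ 0  0    0  1  0 ]
  [ 0  0    0  0  1 ]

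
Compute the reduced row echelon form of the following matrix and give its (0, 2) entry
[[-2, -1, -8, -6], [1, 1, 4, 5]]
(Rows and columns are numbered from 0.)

4

Multiply ρ1 by -1/2.
  [ 1  1/2  4  3 ]
  [ 1    1  4  5 ]
Subtract ρ1 from ρ2.
  [ 1  1/2  4  3 ]
  [ 0  1/2  0  2 ]
Multiply ρ2 by 2.
  [ 1  1/2  4  3 ]
  [ 0    1  0  4 ]
Subtract 1/2 times ρ2 from ρ1.
  [ 1  0  4  1 ]
  [ 0  1  0  4 ]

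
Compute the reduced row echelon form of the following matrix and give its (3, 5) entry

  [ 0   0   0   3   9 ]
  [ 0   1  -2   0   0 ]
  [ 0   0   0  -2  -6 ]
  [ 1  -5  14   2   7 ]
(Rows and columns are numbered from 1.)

3

R1 ↔ R4
R3 → -1/2·R3
R4 → R4 − 3·R3
R1 → R1 − 2·R3
R1 → R1 + 5·R2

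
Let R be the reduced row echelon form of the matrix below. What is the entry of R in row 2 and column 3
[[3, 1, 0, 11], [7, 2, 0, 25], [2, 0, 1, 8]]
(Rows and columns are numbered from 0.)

2

r1 ← 1/3·r1
  [ 1  1/3  0  11/3 ]
  [ 7    2  0    25 ]
  [ 2    0  1     8 ]
r2 ← r2 − 7·r1
  [ 1   1/3  0  11/3 ]
  [ 0  -1/3  0  -2/3 ]
  [ 2     0  1     8 ]
r3 ← r3 − 2·r1
  [ 1   1/3  0  11/3 ]
  [ 0  -1/3  0  -2/3 ]
  [ 0  -2/3  1   2/3 ]
r2 ← -3·r2
  [ 1   1/3  0  11/3 ]
  [ 0     1  0     2 ]
  [ 0  -2/3  1   2/3 ]
r3 ← r3 + 2/3·r2
  [ 1  1/3  0  11/3 ]
  [ 0    1  0     2 ]
  [ 0    0  1     2 ]
r1 ← r1 − 1/3·r2
  [ 1  0  0  3 ]
  [ 0  1  0  2 ]
  [ 0  0  1  2 ]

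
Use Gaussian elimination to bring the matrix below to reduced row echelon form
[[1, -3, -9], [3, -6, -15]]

Subtract 3 times R1 from R2.
  [ 1  -3  -9 ]
  [ 0   3  12 ]
Multiply R2 by 1/3.
  [ 1  -3  -9 ]
  [ 0   1   4 ]
Add 3 times R2 to R1.
  [ 1  0  3 ]
  [ 0  1  4 ]

[[1, 0, 3], [0, 1, 4]]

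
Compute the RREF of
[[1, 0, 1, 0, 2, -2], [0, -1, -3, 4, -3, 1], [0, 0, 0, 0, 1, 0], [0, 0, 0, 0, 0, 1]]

Multiply ρ2 by -1.
  [ 1  0  1   0  2  -2 ]
  [ 0  1  3  -4  3  -1 ]
  [ 0  0  0   0  1   0 ]
  [ 0  0  0   0  0   1 ]
Add ρ4 to ρ2.
  [ 1  0  1   0  2  -2 ]
  [ 0  1  3  -4  3   0 ]
  [ 0  0  0   0  1   0 ]
  [ 0  0  0   0  0   1 ]
Add 2 times ρ4 to ρ1.
  [ 1  0  1   0  2  0 ]
  [ 0  1  3  -4  3  0 ]
  [ 0  0  0   0  1  0 ]
  [ 0  0  0   0  0  1 ]
Subtract 3 times ρ3 from ρ2.
  [ 1  0  1   0  2  0 ]
  [ 0  1  3  -4  0  0 ]
  [ 0  0  0   0  1  0 ]
  [ 0  0  0   0  0  1 ]
Subtract 2 times ρ3 from ρ1.
  [ 1  0  1   0  0  0 ]
  [ 0  1  3  -4  0  0 ]
  [ 0  0  0   0  1  0 ]
  [ 0  0  0   0  0  1 ]

[[1, 0, 1, 0, 0, 0], [0, 1, 3, -4, 0, 0], [0, 0, 0, 0, 1, 0], [0, 0, 0, 0, 0, 1]]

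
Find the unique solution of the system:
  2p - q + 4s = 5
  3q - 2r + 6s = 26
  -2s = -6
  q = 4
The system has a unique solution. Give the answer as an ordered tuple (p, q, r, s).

Form the augmented matrix and row-reduce:
  [ 2  -1   0   4  |   5 ]
  [ 0   3  -2   6  |  26 ]
  [ 0   0   0  -2  |  -6 ]
  [ 0   1   0   0  |   4 ]
Multiply r1 by 1/2.
  [ 1  -1/2   0   2  |  5/2 ]
  [ 0     3  -2   6  |   26 ]
  [ 0     0   0  -2  |   -6 ]
  [ 0     1   0   0  |    4 ]
Multiply r2 by 1/3.
  [ 1  -1/2     0   2  |   5/2 ]
  [ 0     1  -2/3   2  |  26/3 ]
  [ 0     0     0  -2  |    -6 ]
  [ 0     1     0   0  |     4 ]
Subtract r2 from r4.
  [ 1  -1/2     0   2  |    5/2 ]
  [ 0     1  -2/3   2  |   26/3 ]
  [ 0     0     0  -2  |     -6 ]
  [ 0     0   2/3  -2  |  -14/3 ]
Swap r3 and r4.
  [ 1  -1/2     0   2  |    5/2 ]
  [ 0     1  -2/3   2  |   26/3 ]
  [ 0     0   2/3  -2  |  -14/3 ]
  [ 0     0     0  -2  |     -6 ]
Multiply r3 by 3/2.
  [ 1  -1/2     0   2  |   5/2 ]
  [ 0     1  -2/3   2  |  26/3 ]
  [ 0     0     1  -3  |    -7 ]
  [ 0     0     0  -2  |    -6 ]
Multiply r4 by -1/2.
  [ 1  -1/2     0   2  |   5/2 ]
  [ 0     1  -2/3   2  |  26/3 ]
  [ 0     0     1  -3  |    -7 ]
  [ 0     0     0   1  |     3 ]
Add 3 times r4 to r3.
  [ 1  -1/2     0  2  |   5/2 ]
  [ 0     1  -2/3  2  |  26/3 ]
  [ 0     0     1  0  |     2 ]
  [ 0     0     0  1  |     3 ]
Subtract 2 times r4 from r2.
  [ 1  -1/2     0  2  |  5/2 ]
  [ 0     1  -2/3  0  |  8/3 ]
  [ 0     0     1  0  |    2 ]
  [ 0     0     0  1  |    3 ]
Subtract 2 times r4 from r1.
  [ 1  -1/2     0  0  |  -7/2 ]
  [ 0     1  -2/3  0  |   8/3 ]
  [ 0     0     1  0  |     2 ]
  [ 0     0     0  1  |     3 ]
Add 2/3 times r3 to r2.
  [ 1  -1/2  0  0  |  -7/2 ]
  [ 0     1  0  0  |     4 ]
  [ 0     0  1  0  |     2 ]
  [ 0     0  0  1  |     3 ]
Add 1/2 times r2 to r1.
  [ 1  0  0  0  |  -3/2 ]
  [ 0  1  0  0  |     4 ]
  [ 0  0  1  0  |     2 ]
  [ 0  0  0  1  |     3 ]
Reading off the last column: p = -3/2, q = 4, r = 2, s = 3.

(-3/2, 4, 2, 3)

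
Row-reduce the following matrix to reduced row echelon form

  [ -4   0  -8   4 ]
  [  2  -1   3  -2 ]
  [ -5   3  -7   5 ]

R1 → -1/4·R1
  [  1   0   2  -1 ]
  [  2  -1   3  -2 ]
  [ -5   3  -7   5 ]
R2 → R2 − 2·R1
  [  1   0   2  -1 ]
  [  0  -1  -1   0 ]
  [ -5   3  -7   5 ]
R3 → R3 + 5·R1
  [ 1   0   2  -1 ]
  [ 0  -1  -1   0 ]
  [ 0   3   3   0 ]
R2 → -1·R2
  [ 1  0  2  -1 ]
  [ 0  1  1   0 ]
  [ 0  3  3   0 ]
R3 → R3 − 3·R2
  [ 1  0  2  -1 ]
  [ 0  1  1   0 ]
  [ 0  0  0   0 ]

[[1, 0, 2, -1], [0, 1, 1, 0], [0, 0, 0, 0]]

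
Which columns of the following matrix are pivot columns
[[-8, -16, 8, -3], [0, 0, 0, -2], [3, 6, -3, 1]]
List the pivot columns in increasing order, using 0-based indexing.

ρ1 -> -1/8·ρ1
ρ3 -> ρ3 − 3·ρ1
ρ2 -> -1/2·ρ2
ρ3 -> ρ3 + 1/8·ρ2
ρ1 -> ρ1 − 3/8·ρ2
Pivot columns are the columns containing a leading 1.

0, 3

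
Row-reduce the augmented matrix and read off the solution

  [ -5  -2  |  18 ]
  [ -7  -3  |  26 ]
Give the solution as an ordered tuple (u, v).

(-2, -4)

Multiply R1 by -1/5.
  [  1  2/5  |  -18/5 ]
  [ -7   -3  |     26 ]
Add 7 times R1 to R2.
  [ 1   2/5  |  -18/5 ]
  [ 0  -1/5  |    4/5 ]
Multiply R2 by -5.
  [ 1  2/5  |  -18/5 ]
  [ 0    1  |     -4 ]
Subtract 2/5 times R2 from R1.
  [ 1  0  |  -2 ]
  [ 0  1  |  -4 ]
Reading off the last column: u = -2, v = -4.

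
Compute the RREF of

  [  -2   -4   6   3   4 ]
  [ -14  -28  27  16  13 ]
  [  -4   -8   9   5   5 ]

[[1, 2, 0, -1/2, 1], [0, 0, 1, 1/3, 1], [0, 0, 0, 0, 0]]

R1 -> -1/2·R1
  [   1    2  -3  -3/2  -2 ]
  [ -14  -28  27    16  13 ]
  [  -4   -8   9     5   5 ]
R2 -> R2 + 14·R1
  [  1   2   -3  -3/2   -2 ]
  [  0   0  -15    -5  -15 ]
  [ -4  -8    9     5    5 ]
R3 -> R3 + 4·R1
  [ 1  2   -3  -3/2   -2 ]
  [ 0  0  -15    -5  -15 ]
  [ 0  0   -3    -1   -3 ]
R2 -> -1/15·R2
  [ 1  2  -3  -3/2  -2 ]
  [ 0  0   1   1/3   1 ]
  [ 0  0  -3    -1  -3 ]
R3 -> R3 + 3·R2
  [ 1  2  -3  -3/2  -2 ]
  [ 0  0   1   1/3   1 ]
  [ 0  0   0     0   0 ]
R1 -> R1 + 3·R2
  [ 1  2  0  -1/2  1 ]
  [ 0  0  1   1/3  1 ]
  [ 0  0  0     0  0 ]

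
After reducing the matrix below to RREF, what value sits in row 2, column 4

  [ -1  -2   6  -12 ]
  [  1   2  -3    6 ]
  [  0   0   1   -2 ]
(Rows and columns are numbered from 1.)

R1 ← -1·R1
  [ 1  2  -6  12 ]
  [ 1  2  -3   6 ]
  [ 0  0   1  -2 ]
R2 ← R2 − R1
  [ 1  2  -6  12 ]
  [ 0  0   3  -6 ]
  [ 0  0   1  -2 ]
R2 ← 1/3·R2
  [ 1  2  -6  12 ]
  [ 0  0   1  -2 ]
  [ 0  0   1  -2 ]
R3 ← R3 − R2
  [ 1  2  -6  12 ]
  [ 0  0   1  -2 ]
  [ 0  0   0   0 ]
R1 ← R1 + 6·R2
  [ 1  2  0   0 ]
  [ 0  0  1  -2 ]
  [ 0  0  0   0 ]

-2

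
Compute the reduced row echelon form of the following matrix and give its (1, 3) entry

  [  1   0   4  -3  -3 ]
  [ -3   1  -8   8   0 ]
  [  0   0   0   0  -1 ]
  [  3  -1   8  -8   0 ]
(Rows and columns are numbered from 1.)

4

R2 → R2 + 3·R1
  [ 1   0  4  -3  -3 ]
  [ 0   1  4  -1  -9 ]
  [ 0   0  0   0  -1 ]
  [ 3  -1  8  -8   0 ]
R4 → R4 − 3·R1
  [ 1   0   4  -3  -3 ]
  [ 0   1   4  -1  -9 ]
  [ 0   0   0   0  -1 ]
  [ 0  -1  -4   1   9 ]
R4 → R4 + R2
  [ 1  0  4  -3  -3 ]
  [ 0  1  4  -1  -9 ]
  [ 0  0  0   0  -1 ]
  [ 0  0  0   0   0 ]
R3 → -1·R3
  [ 1  0  4  -3  -3 ]
  [ 0  1  4  -1  -9 ]
  [ 0  0  0   0   1 ]
  [ 0  0  0   0   0 ]
R2 → R2 + 9·R3
  [ 1  0  4  -3  -3 ]
  [ 0  1  4  -1   0 ]
  [ 0  0  0   0   1 ]
  [ 0  0  0   0   0 ]
R1 → R1 + 3·R3
  [ 1  0  4  -3  0 ]
  [ 0  1  4  -1  0 ]
  [ 0  0  0   0  1 ]
  [ 0  0  0   0  0 ]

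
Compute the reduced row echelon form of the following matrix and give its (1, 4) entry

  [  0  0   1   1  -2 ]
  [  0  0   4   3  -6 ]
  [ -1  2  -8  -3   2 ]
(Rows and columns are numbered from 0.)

0

ρ1 ↔ ρ3
  [ -1  2  -8  -3   2 ]
  [  0  0   4   3  -6 ]
  [  0  0   1   1  -2 ]
ρ1 := -1·ρ1
  [ 1  -2  8  3  -2 ]
  [ 0   0  4  3  -6 ]
  [ 0   0  1  1  -2 ]
ρ2 := 1/4·ρ2
  [ 1  -2  8    3    -2 ]
  [ 0   0  1  3/4  -3/2 ]
  [ 0   0  1    1    -2 ]
ρ3 := ρ3 − ρ2
  [ 1  -2  8    3    -2 ]
  [ 0   0  1  3/4  -3/2 ]
  [ 0   0  0  1/4  -1/2 ]
ρ3 := 4·ρ3
  [ 1  -2  8    3    -2 ]
  [ 0   0  1  3/4  -3/2 ]
  [ 0   0  0    1    -2 ]
ρ2 := ρ2 − 3/4·ρ3
  [ 1  -2  8  3  -2 ]
  [ 0   0  1  0   0 ]
  [ 0   0  0  1  -2 ]
ρ1 := ρ1 − 3·ρ3
  [ 1  -2  8  0   4 ]
  [ 0   0  1  0   0 ]
  [ 0   0  0  1  -2 ]
ρ1 := ρ1 − 8·ρ2
  [ 1  -2  0  0   4 ]
  [ 0   0  1  0   0 ]
  [ 0   0  0  1  -2 ]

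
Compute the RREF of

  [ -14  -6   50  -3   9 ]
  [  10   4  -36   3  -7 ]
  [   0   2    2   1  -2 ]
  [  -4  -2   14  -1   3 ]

R1 := -1/14·R1
  [  1  3/7  -25/7  3/14  -9/14 ]
  [ 10    4    -36     3     -7 ]
  [  0    2      2     1     -2 ]
  [ -4   -2     14    -1      3 ]
R2 := R2 − 10·R1
  [  1   3/7  -25/7  3/14  -9/14 ]
  [  0  -2/7   -2/7   6/7   -4/7 ]
  [  0     2      2     1     -2 ]
  [ -4    -2     14    -1      3 ]
R4 := R4 + 4·R1
  [ 1   3/7  -25/7  3/14  -9/14 ]
  [ 0  -2/7   -2/7   6/7   -4/7 ]
  [ 0     2      2     1     -2 ]
  [ 0  -2/7   -2/7  -1/7    3/7 ]
R2 := -7/2·R2
  [ 1   3/7  -25/7  3/14  -9/14 ]
  [ 0     1      1    -3      2 ]
  [ 0     2      2     1     -2 ]
  [ 0  -2/7   -2/7  -1/7    3/7 ]
R3 := R3 − 2·R2
  [ 1   3/7  -25/7  3/14  -9/14 ]
  [ 0     1      1    -3      2 ]
  [ 0     0      0     7     -6 ]
  [ 0  -2/7   -2/7  -1/7    3/7 ]
R4 := R4 + 2/7·R2
  [ 1  3/7  -25/7  3/14  -9/14 ]
  [ 0    1      1    -3      2 ]
  [ 0    0      0     7     -6 ]
  [ 0    0      0    -1      1 ]
R3 := 1/7·R3
  [ 1  3/7  -25/7  3/14  -9/14 ]
  [ 0    1      1    -3      2 ]
  [ 0    0      0     1   -6/7 ]
  [ 0    0      0    -1      1 ]
R4 := R4 + R3
  [ 1  3/7  -25/7  3/14  -9/14 ]
  [ 0    1      1    -3      2 ]
  [ 0    0      0     1   -6/7 ]
  [ 0    0      0     0    1/7 ]
R4 := 7·R4
  [ 1  3/7  -25/7  3/14  -9/14 ]
  [ 0    1      1    -3      2 ]
  [ 0    0      0     1   -6/7 ]
  [ 0    0      0     0      1 ]
R3 := R3 + 6/7·R4
  [ 1  3/7  -25/7  3/14  -9/14 ]
  [ 0    1      1    -3      2 ]
  [ 0    0      0     1      0 ]
  [ 0    0      0     0      1 ]
R2 := R2 − 2·R4
  [ 1  3/7  -25/7  3/14  -9/14 ]
  [ 0    1      1    -3      0 ]
  [ 0    0      0     1      0 ]
  [ 0    0      0     0      1 ]
R1 := R1 + 9/14·R4
  [ 1  3/7  -25/7  3/14  0 ]
  [ 0    1      1    -3  0 ]
  [ 0    0      0     1  0 ]
  [ 0    0      0     0  1 ]
R2 := R2 + 3·R3
  [ 1  3/7  -25/7  3/14  0 ]
  [ 0    1      1     0  0 ]
  [ 0    0      0     1  0 ]
  [ 0    0      0     0  1 ]
R1 := R1 − 3/14·R3
  [ 1  3/7  -25/7  0  0 ]
  [ 0    1      1  0  0 ]
  [ 0    0      0  1  0 ]
  [ 0    0      0  0  1 ]
R1 := R1 − 3/7·R2
  [ 1  0  -4  0  0 ]
  [ 0  1   1  0  0 ]
  [ 0  0   0  1  0 ]
  [ 0  0   0  0  1 ]

[[1, 0, -4, 0, 0], [0, 1, 1, 0, 0], [0, 0, 0, 1, 0], [0, 0, 0, 0, 1]]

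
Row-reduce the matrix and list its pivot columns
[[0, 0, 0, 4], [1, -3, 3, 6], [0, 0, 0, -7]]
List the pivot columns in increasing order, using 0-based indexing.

Swap r1 and r2.
  [ 1  -3  3   6 ]
  [ 0   0  0   4 ]
  [ 0   0  0  -7 ]
Multiply r2 by 1/4.
  [ 1  -3  3   6 ]
  [ 0   0  0   1 ]
  [ 0   0  0  -7 ]
Add 7 times r2 to r3.
  [ 1  -3  3  6 ]
  [ 0   0  0  1 ]
  [ 0   0  0  0 ]
Subtract 6 times r2 from r1.
  [ 1  -3  3  0 ]
  [ 0   0  0  1 ]
  [ 0   0  0  0 ]
Pivot columns are the columns containing a leading 1.

0, 3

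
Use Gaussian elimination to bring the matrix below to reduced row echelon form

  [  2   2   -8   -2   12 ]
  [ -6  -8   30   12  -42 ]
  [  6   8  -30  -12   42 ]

[[1, 0, -1, 2, 3], [0, 1, -3, -3, 3], [0, 0, 0, 0, 0]]

Multiply R1 by 1/2.
  [  1   1   -4   -1    6 ]
  [ -6  -8   30   12  -42 ]
  [  6   8  -30  -12   42 ]
Add 6 times R1 to R2.
  [ 1   1   -4   -1   6 ]
  [ 0  -2    6    6  -6 ]
  [ 6   8  -30  -12  42 ]
Subtract 6 times R1 from R3.
  [ 1   1  -4  -1   6 ]
  [ 0  -2   6   6  -6 ]
  [ 0   2  -6  -6   6 ]
Multiply R2 by -1/2.
  [ 1  1  -4  -1  6 ]
  [ 0  1  -3  -3  3 ]
  [ 0  2  -6  -6  6 ]
Subtract 2 times R2 from R3.
  [ 1  1  -4  -1  6 ]
  [ 0  1  -3  -3  3 ]
  [ 0  0   0   0  0 ]
Subtract R2 from R1.
  [ 1  0  -1   2  3 ]
  [ 0  1  -3  -3  3 ]
  [ 0  0   0   0  0 ]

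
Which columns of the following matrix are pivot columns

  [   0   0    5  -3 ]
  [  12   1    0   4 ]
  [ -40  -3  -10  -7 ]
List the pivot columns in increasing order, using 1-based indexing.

1, 2, 3

Swap ρ1 and ρ2.
  [  12   1    0   4 ]
  [   0   0    5  -3 ]
  [ -40  -3  -10  -7 ]
Multiply ρ1 by 1/12.
  [   1  1/12    0  1/3 ]
  [   0     0    5   -3 ]
  [ -40    -3  -10   -7 ]
Add 40 times ρ1 to ρ3.
  [ 1  1/12    0   1/3 ]
  [ 0     0    5    -3 ]
  [ 0   1/3  -10  19/3 ]
Swap ρ2 and ρ3.
  [ 1  1/12    0   1/3 ]
  [ 0   1/3  -10  19/3 ]
  [ 0     0    5    -3 ]
Multiply ρ2 by 3.
  [ 1  1/12    0  1/3 ]
  [ 0     1  -30   19 ]
  [ 0     0    5   -3 ]
Multiply ρ3 by 1/5.
  [ 1  1/12    0   1/3 ]
  [ 0     1  -30    19 ]
  [ 0     0    1  -3/5 ]
Add 30 times ρ3 to ρ2.
  [ 1  1/12  0   1/3 ]
  [ 0     1  0     1 ]
  [ 0     0  1  -3/5 ]
Subtract 1/12 times ρ2 from ρ1.
  [ 1  0  0   1/4 ]
  [ 0  1  0     1 ]
  [ 0  0  1  -3/5 ]
Pivot columns are the columns containing a leading 1.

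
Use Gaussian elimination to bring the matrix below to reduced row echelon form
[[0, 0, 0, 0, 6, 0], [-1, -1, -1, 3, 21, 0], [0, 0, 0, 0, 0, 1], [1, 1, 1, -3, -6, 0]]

ρ1 <-> ρ2
  [ -1  -1  -1   3  21  0 ]
  [  0   0   0   0   6  0 ]
  [  0   0   0   0   0  1 ]
  [  1   1   1  -3  -6  0 ]
ρ1 → -1·ρ1
  [ 1  1  1  -3  -21  0 ]
  [ 0  0  0   0    6  0 ]
  [ 0  0  0   0    0  1 ]
  [ 1  1  1  -3   -6  0 ]
ρ4 → ρ4 − ρ1
  [ 1  1  1  -3  -21  0 ]
  [ 0  0  0   0    6  0 ]
  [ 0  0  0   0    0  1 ]
  [ 0  0  0   0   15  0 ]
ρ2 → 1/6·ρ2
  [ 1  1  1  -3  -21  0 ]
  [ 0  0  0   0    1  0 ]
  [ 0  0  0   0    0  1 ]
  [ 0  0  0   0   15  0 ]
ρ4 → ρ4 − 15·ρ2
  [ 1  1  1  -3  -21  0 ]
  [ 0  0  0   0    1  0 ]
  [ 0  0  0   0    0  1 ]
  [ 0  0  0   0    0  0 ]
ρ1 → ρ1 + 21·ρ2
  [ 1  1  1  -3  0  0 ]
  [ 0  0  0   0  1  0 ]
  [ 0  0  0   0  0  1 ]
  [ 0  0  0   0  0  0 ]

[[1, 1, 1, -3, 0, 0], [0, 0, 0, 0, 1, 0], [0, 0, 0, 0, 0, 1], [0, 0, 0, 0, 0, 0]]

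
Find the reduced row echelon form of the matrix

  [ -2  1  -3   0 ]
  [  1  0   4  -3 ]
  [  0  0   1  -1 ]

[[1, 0, 0, 1], [0, 1, 0, -1], [0, 0, 1, -1]]

Multiply ρ1 by -1/2.
  [ 1  -1/2  3/2   0 ]
  [ 1     0    4  -3 ]
  [ 0     0    1  -1 ]
Subtract ρ1 from ρ2.
  [ 1  -1/2  3/2   0 ]
  [ 0   1/2  5/2  -3 ]
  [ 0     0    1  -1 ]
Multiply ρ2 by 2.
  [ 1  -1/2  3/2   0 ]
  [ 0     1    5  -6 ]
  [ 0     0    1  -1 ]
Subtract 5 times ρ3 from ρ2.
  [ 1  -1/2  3/2   0 ]
  [ 0     1    0  -1 ]
  [ 0     0    1  -1 ]
Subtract 3/2 times ρ3 from ρ1.
  [ 1  -1/2  0  3/2 ]
  [ 0     1  0   -1 ]
  [ 0     0  1   -1 ]
Add 1/2 times ρ2 to ρ1.
  [ 1  0  0   1 ]
  [ 0  1  0  -1 ]
  [ 0  0  1  -1 ]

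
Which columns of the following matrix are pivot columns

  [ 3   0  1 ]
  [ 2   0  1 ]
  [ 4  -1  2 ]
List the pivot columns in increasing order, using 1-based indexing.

Multiply R1 by 1/3.
Subtract 2 times R1 from R2.
Subtract 4 times R1 from R3.
Swap R2 and R3.
Multiply R2 by -1.
Multiply R3 by 3.
Add 2/3 times R3 to R2.
Subtract 1/3 times R3 from R1.
Pivot columns are the columns containing a leading 1.

1, 2, 3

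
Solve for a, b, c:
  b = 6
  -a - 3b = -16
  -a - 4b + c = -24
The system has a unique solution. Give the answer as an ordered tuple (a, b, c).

(-2, 6, -2)

Form the augmented matrix and row-reduce:
  [  0   1  0  |    6 ]
  [ -1  -3  0  |  -16 ]
  [ -1  -4  1  |  -24 ]
R1 <=> R2
  [ -1  -3  0  |  -16 ]
  [  0   1  0  |    6 ]
  [ -1  -4  1  |  -24 ]
R1 → -1·R1
  [  1   3  0  |   16 ]
  [  0   1  0  |    6 ]
  [ -1  -4  1  |  -24 ]
R3 → R3 + R1
  [ 1   3  0  |  16 ]
  [ 0   1  0  |   6 ]
  [ 0  -1  1  |  -8 ]
R3 → R3 + R2
  [ 1  3  0  |  16 ]
  [ 0  1  0  |   6 ]
  [ 0  0  1  |  -2 ]
R1 → R1 − 3·R2
  [ 1  0  0  |  -2 ]
  [ 0  1  0  |   6 ]
  [ 0  0  1  |  -2 ]
Reading off the last column: a = -2, b = 6, c = -2.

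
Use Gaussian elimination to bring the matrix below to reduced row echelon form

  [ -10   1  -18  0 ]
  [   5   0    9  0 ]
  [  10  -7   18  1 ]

R1 := -1/10·R1
R2 := R2 − 5·R1
R3 := R3 − 10·R1
R2 := 2·R2
R3 := R3 + 6·R2
R1 := R1 + 1/10·R2

[[1, 0, 9/5, 0], [0, 1, 0, 0], [0, 0, 0, 1]]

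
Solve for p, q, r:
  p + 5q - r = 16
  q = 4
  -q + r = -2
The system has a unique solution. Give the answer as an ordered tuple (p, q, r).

Form the augmented matrix and row-reduce:
  [ 1   5  -1  |  16 ]
  [ 0   1   0  |   4 ]
  [ 0  -1   1  |  -2 ]
r3 ← r3 + r2
  [ 1  5  -1  |  16 ]
  [ 0  1   0  |   4 ]
  [ 0  0   1  |   2 ]
r1 ← r1 + r3
  [ 1  5  0  |  18 ]
  [ 0  1  0  |   4 ]
  [ 0  0  1  |   2 ]
r1 ← r1 − 5·r2
  [ 1  0  0  |  -2 ]
  [ 0  1  0  |   4 ]
  [ 0  0  1  |   2 ]
Reading off the last column: p = -2, q = 4, r = 2.

(-2, 4, 2)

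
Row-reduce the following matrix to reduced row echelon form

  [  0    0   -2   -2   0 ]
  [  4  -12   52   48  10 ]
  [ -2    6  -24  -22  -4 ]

[[1, -3, 0, -1, 0], [0, 0, 1, 1, 0], [0, 0, 0, 0, 1]]

Swap R1 and R2.
  [  4  -12   52   48  10 ]
  [  0    0   -2   -2   0 ]
  [ -2    6  -24  -22  -4 ]
Multiply R1 by 1/4.
  [  1  -3   13   12  5/2 ]
  [  0   0   -2   -2    0 ]
  [ -2   6  -24  -22   -4 ]
Add 2 times R1 to R3.
  [ 1  -3  13  12  5/2 ]
  [ 0   0  -2  -2    0 ]
  [ 0   0   2   2    1 ]
Multiply R2 by -1/2.
  [ 1  -3  13  12  5/2 ]
  [ 0   0   1   1    0 ]
  [ 0   0   2   2    1 ]
Subtract 2 times R2 from R3.
  [ 1  -3  13  12  5/2 ]
  [ 0   0   1   1    0 ]
  [ 0   0   0   0    1 ]
Subtract 5/2 times R3 from R1.
  [ 1  -3  13  12  0 ]
  [ 0   0   1   1  0 ]
  [ 0   0   0   0  1 ]
Subtract 13 times R2 from R1.
  [ 1  -3  0  -1  0 ]
  [ 0   0  1   1  0 ]
  [ 0   0  0   0  1 ]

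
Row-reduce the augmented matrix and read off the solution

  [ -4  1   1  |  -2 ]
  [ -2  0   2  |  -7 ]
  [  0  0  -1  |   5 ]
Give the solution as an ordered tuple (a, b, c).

(-3/2, -3, -5)

R1 -> -1/4·R1
  [  1  -1/4  -1/4  |  1/2 ]
  [ -2     0     2  |   -7 ]
  [  0     0    -1  |    5 ]
R2 -> R2 + 2·R1
  [ 1  -1/4  -1/4  |  1/2 ]
  [ 0  -1/2   3/2  |   -6 ]
  [ 0     0    -1  |    5 ]
R2 -> -2·R2
  [ 1  -1/4  -1/4  |  1/2 ]
  [ 0     1    -3  |   12 ]
  [ 0     0    -1  |    5 ]
R3 -> -1·R3
  [ 1  -1/4  -1/4  |  1/2 ]
  [ 0     1    -3  |   12 ]
  [ 0     0     1  |   -5 ]
R2 -> R2 + 3·R3
  [ 1  -1/4  -1/4  |  1/2 ]
  [ 0     1     0  |   -3 ]
  [ 0     0     1  |   -5 ]
R1 -> R1 + 1/4·R3
  [ 1  -1/4  0  |  -3/4 ]
  [ 0     1  0  |    -3 ]
  [ 0     0  1  |    -5 ]
R1 -> R1 + 1/4·R2
  [ 1  0  0  |  -3/2 ]
  [ 0  1  0  |    -3 ]
  [ 0  0  1  |    -5 ]
Reading off the last column: a = -3/2, b = -3, c = -5.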